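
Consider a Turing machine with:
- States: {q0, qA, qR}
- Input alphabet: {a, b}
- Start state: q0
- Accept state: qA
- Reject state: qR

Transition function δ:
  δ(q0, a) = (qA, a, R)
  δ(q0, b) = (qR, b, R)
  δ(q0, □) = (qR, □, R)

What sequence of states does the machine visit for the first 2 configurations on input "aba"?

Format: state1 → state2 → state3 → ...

Execution trace:
Initial: [q0]aba
Step 1: δ(q0, a) = (qA, a, R) → a[qA]ba

The machine reaches the accept state qA and halts.

State sequence: q0 → qA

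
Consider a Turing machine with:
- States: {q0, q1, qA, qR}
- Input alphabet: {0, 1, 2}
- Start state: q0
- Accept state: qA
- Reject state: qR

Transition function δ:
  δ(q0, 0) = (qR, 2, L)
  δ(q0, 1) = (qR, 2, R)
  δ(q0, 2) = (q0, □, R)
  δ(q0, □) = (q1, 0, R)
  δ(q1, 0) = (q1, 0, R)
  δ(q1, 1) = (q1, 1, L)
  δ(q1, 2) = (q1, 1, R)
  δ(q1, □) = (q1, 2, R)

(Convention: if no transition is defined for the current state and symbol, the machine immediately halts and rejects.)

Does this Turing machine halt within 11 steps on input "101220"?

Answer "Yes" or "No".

Execution trace:
Initial: [q0]101220
Step 1: δ(q0, 1) = (qR, 2, R) → 2[qR]01220

The machine reaches the reject state qR and halts.
The machine halted after 1 step (within the 11-step bound).

Answer: Yes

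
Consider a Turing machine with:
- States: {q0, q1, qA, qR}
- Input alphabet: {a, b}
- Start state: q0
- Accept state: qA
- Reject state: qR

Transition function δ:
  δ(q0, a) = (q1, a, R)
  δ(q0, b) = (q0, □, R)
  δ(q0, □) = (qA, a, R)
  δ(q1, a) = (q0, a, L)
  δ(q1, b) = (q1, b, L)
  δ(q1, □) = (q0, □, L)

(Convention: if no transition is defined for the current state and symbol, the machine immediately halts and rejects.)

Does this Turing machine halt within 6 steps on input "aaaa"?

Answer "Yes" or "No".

Execution trace:
Initial: [q0]aaaa
Step 1: δ(q0, a) = (q1, a, R) → a[q1]aaa
Step 2: δ(q1, a) = (q0, a, L) → [q0]aaaa
Step 3: δ(q0, a) = (q1, a, R) → a[q1]aaa
Step 4: δ(q1, a) = (q0, a, L) → [q0]aaaa
Step 5: δ(q0, a) = (q1, a, R) → a[q1]aaa
Step 6: δ(q1, a) = (q0, a, L) → [q0]aaaa

The machine has not reached a halting state after 6 steps.
The machine did not halt within the 6-step bound.

Answer: No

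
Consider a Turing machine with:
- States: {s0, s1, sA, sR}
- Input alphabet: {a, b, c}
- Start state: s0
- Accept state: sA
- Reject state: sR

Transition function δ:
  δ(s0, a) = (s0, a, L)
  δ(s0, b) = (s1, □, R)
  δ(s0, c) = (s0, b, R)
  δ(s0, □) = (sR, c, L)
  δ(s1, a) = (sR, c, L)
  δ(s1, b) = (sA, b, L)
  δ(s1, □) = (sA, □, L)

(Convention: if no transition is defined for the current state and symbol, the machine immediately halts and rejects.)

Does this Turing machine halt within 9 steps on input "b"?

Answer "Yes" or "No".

Execution trace:
Initial: [s0]b
Step 1: δ(s0, b) = (s1, □, R) → □[s1]□
Step 2: δ(s1, □) = (sA, □, L) → [sA]□□

The machine reaches the accept state sA and halts.
The machine halted after 2 steps (within the 9-step bound).

Answer: Yes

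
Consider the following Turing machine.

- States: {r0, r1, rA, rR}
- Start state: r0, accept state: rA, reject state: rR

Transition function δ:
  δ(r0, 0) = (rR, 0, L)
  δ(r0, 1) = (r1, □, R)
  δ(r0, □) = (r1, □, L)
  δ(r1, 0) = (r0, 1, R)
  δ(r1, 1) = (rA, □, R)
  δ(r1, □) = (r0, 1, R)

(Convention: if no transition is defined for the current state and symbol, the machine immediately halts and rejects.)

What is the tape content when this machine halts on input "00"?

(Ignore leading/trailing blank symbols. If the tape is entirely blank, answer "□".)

Execution trace:
Initial: [r0]00
Step 1: δ(r0, 0) = (rR, 0, L) → [rR]□00

The machine reaches the reject state rR and halts.

Final tape (ignoring leading/trailing blanks): 00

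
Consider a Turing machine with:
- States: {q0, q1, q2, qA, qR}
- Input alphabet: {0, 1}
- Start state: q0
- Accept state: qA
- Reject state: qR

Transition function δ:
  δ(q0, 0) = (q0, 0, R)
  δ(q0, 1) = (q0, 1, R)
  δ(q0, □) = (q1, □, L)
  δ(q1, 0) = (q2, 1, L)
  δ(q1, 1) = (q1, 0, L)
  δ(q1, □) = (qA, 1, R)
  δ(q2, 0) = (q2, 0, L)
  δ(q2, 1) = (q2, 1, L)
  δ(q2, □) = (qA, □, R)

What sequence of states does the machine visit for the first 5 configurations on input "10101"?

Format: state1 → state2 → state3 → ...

Execution trace:
Initial: [q0]10101
Step 1: δ(q0, 1) = (q0, 1, R) → 1[q0]0101
Step 2: δ(q0, 0) = (q0, 0, R) → 10[q0]101
Step 3: δ(q0, 1) = (q0, 1, R) → 101[q0]01
Step 4: δ(q0, 0) = (q0, 0, R) → 1010[q0]1

State sequence: q0 → q0 → q0 → q0 → q0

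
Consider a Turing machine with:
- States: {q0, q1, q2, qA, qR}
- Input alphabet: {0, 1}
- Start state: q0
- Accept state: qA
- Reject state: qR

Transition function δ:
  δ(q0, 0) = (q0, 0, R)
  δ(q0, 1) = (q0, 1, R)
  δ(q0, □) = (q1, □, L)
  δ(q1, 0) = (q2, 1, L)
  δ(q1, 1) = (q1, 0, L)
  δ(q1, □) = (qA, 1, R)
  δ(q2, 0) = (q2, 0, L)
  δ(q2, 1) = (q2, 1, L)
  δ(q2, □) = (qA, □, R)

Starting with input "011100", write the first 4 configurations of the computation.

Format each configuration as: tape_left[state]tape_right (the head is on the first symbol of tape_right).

Transitions applied:
Step 1: δ(q0, 0) = (q0, 0, R)
Step 2: δ(q0, 1) = (q0, 1, R)
Step 3: δ(q0, 1) = (q0, 1, R)

The first 4 configurations are:
[q0]011100 ⊢ 0[q0]11100 ⊢ 01[q0]1100 ⊢ 011[q0]100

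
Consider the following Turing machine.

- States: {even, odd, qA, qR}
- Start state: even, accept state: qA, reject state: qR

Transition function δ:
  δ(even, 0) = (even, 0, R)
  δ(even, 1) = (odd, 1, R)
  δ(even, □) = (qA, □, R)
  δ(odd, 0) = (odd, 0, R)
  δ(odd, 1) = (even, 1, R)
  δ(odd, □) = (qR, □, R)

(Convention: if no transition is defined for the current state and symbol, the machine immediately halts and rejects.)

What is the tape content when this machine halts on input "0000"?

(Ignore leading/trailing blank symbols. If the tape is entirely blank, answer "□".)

Execution trace:
Initial: [even]0000
Step 1: δ(even, 0) = (even, 0, R) → 0[even]000
Step 2: δ(even, 0) = (even, 0, R) → 00[even]00
Step 3: δ(even, 0) = (even, 0, R) → 000[even]0
Step 4: δ(even, 0) = (even, 0, R) → 0000[even]□
Step 5: δ(even, □) = (qA, □, R) → 0000□[qA]□

The machine reaches the accept state qA and halts.

Final tape (ignoring leading/trailing blanks): 0000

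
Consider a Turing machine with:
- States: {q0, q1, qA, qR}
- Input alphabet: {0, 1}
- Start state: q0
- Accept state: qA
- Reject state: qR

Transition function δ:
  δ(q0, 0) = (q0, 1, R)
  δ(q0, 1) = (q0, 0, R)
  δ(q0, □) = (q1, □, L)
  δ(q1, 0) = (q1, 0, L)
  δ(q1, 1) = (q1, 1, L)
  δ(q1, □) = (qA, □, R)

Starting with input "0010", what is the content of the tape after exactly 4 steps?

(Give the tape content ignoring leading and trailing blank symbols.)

Execution trace:
Initial: [q0]0010
Step 1: δ(q0, 0) = (q0, 1, R) → 1[q0]010
Step 2: δ(q0, 0) = (q0, 1, R) → 11[q0]10
Step 3: δ(q0, 1) = (q0, 0, R) → 110[q0]0
Step 4: δ(q0, 0) = (q0, 1, R) → 1101[q0]□

After 4 steps, the tape (ignoring leading/trailing blanks) is: 1101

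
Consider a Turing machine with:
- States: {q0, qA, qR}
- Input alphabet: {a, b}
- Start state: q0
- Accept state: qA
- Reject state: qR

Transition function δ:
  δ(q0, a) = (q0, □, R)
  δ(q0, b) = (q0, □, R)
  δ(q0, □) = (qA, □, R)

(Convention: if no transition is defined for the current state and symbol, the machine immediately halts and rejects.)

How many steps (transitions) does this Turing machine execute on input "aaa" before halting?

Execution trace:
Initial: [q0]aaa
Step 1: δ(q0, a) = (q0, □, R) → □[q0]aa
Step 2: δ(q0, a) = (q0, □, R) → □□[q0]a
Step 3: δ(q0, a) = (q0, □, R) → □□□[q0]□
Step 4: δ(q0, □) = (qA, □, R) → □□□□[qA]□

The machine reaches the accept state qA and halts.

The machine executed 4 steps before halting.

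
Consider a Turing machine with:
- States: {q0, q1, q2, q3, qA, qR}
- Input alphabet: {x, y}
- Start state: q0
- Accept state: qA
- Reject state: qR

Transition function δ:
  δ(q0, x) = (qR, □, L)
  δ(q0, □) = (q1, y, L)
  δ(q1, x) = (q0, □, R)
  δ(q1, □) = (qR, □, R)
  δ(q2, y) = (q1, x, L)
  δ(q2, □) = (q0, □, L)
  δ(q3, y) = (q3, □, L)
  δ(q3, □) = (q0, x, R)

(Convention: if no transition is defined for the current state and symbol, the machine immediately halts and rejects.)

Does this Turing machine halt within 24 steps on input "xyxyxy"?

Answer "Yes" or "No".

Execution trace:
Initial: [q0]xyxyxy
Step 1: δ(q0, x) = (qR, □, L) → [qR]□□yxyxy

The machine reaches the reject state qR and halts.
The machine halted after 1 step (within the 24-step bound).

Answer: Yes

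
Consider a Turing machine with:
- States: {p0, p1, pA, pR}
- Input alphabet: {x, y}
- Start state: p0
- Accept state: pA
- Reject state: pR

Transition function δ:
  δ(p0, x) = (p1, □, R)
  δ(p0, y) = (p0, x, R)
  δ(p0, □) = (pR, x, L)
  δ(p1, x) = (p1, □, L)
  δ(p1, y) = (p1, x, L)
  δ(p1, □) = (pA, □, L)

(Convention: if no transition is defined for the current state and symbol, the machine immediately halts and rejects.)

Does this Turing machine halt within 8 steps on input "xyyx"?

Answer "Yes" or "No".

Execution trace:
Initial: [p0]xyyx
Step 1: δ(p0, x) = (p1, □, R) → □[p1]yyx
Step 2: δ(p1, y) = (p1, x, L) → [p1]□xyx
Step 3: δ(p1, □) = (pA, □, L) → [pA]□□xyx

The machine reaches the accept state pA and halts.
The machine halted after 3 steps (within the 8-step bound).

Answer: Yes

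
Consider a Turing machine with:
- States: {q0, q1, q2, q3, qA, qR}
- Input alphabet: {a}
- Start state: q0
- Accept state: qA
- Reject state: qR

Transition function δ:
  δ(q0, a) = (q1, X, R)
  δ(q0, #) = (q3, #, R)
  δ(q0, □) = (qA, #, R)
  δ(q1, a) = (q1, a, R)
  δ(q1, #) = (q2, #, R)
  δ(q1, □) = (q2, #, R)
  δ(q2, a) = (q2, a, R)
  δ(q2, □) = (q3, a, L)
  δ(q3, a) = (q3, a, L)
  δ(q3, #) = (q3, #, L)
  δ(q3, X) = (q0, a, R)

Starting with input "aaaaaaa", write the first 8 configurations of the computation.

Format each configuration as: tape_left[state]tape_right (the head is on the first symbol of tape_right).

Transitions applied:
Step 1: δ(q0, a) = (q1, X, R)
Step 2: δ(q1, a) = (q1, a, R)
Step 3: δ(q1, a) = (q1, a, R)
Step 4: δ(q1, a) = (q1, a, R)
Step 5: δ(q1, a) = (q1, a, R)
Step 6: δ(q1, a) = (q1, a, R)
Step 7: δ(q1, a) = (q1, a, R)

The first 8 configurations are:
[q0]aaaaaaa ⊢ X[q1]aaaaaa ⊢ Xa[q1]aaaaa ⊢ Xaa[q1]aaaa ⊢ Xaaa[q1]aaa ⊢ Xaaaa[q1]aa ⊢ Xaaaaa[q1]a ⊢ Xaaaaaa[q1]□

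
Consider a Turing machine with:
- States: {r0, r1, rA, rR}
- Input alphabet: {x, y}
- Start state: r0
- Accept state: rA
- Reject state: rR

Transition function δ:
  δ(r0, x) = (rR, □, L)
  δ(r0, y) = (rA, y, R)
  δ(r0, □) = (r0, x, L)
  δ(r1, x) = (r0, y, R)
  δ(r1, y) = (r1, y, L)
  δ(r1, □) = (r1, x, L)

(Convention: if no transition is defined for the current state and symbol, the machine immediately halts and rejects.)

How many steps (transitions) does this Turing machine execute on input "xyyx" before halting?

Execution trace:
Initial: [r0]xyyx
Step 1: δ(r0, x) = (rR, □, L) → [rR]□□yyx

The machine reaches the reject state rR and halts.

The machine executed 1 step before halting.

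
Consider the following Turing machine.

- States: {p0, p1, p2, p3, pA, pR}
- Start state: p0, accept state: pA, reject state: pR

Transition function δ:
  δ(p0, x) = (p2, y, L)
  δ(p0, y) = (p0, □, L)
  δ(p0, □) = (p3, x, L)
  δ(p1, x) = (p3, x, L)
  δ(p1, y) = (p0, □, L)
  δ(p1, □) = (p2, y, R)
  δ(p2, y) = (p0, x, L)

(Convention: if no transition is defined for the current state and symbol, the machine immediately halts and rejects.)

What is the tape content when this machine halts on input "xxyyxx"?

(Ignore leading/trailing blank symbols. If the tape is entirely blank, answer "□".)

Execution trace:
Initial: [p0]xxyyxx
Step 1: δ(p0, x) = (p2, y, L) → [p2]□yxyyxx

No transition is defined for δ(p2, □). By convention the machine halts and rejects.

Final tape (ignoring leading/trailing blanks): yxyyxx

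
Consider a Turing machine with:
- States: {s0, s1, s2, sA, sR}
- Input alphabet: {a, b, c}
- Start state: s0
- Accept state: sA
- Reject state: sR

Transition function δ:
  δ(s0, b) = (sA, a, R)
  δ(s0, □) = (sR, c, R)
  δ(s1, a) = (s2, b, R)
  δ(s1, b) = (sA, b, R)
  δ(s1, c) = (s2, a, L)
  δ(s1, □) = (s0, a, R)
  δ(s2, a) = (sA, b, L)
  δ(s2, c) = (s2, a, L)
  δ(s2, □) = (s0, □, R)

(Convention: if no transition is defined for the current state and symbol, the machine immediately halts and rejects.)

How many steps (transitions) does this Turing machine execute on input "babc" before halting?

Execution trace:
Initial: [s0]babc
Step 1: δ(s0, b) = (sA, a, R) → a[sA]abc

The machine reaches the accept state sA and halts.

The machine executed 1 step before halting.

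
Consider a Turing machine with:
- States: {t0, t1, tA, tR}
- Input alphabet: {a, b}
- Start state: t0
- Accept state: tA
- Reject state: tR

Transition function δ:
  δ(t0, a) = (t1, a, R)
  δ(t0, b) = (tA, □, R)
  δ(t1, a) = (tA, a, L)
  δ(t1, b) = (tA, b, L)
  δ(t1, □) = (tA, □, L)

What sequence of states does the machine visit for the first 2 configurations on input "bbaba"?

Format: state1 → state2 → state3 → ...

Execution trace:
Initial: [t0]bbaba
Step 1: δ(t0, b) = (tA, □, R) → □[tA]baba

The machine reaches the accept state tA and halts.

State sequence: t0 → tA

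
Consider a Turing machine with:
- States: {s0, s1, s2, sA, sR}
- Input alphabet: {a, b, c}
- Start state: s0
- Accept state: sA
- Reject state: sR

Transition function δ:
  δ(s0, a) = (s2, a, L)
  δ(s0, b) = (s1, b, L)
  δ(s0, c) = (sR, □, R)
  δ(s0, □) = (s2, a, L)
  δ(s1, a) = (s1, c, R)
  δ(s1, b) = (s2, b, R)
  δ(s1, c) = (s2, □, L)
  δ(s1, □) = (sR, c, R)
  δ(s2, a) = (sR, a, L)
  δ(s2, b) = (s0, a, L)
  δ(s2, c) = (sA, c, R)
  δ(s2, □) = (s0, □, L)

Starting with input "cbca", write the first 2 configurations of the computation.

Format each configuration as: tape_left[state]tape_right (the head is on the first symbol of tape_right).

Transitions applied:
Step 1: δ(s0, c) = (sR, □, R)

The first 2 configurations are:
[s0]cbca ⊢ □[sR]bca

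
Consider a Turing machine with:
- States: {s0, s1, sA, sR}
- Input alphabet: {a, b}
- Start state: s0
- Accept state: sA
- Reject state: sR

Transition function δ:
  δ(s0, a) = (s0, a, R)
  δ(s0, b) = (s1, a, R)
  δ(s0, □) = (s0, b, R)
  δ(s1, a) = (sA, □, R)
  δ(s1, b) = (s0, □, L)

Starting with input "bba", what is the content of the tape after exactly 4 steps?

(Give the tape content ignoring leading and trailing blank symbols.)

Execution trace:
Initial: [s0]bba
Step 1: δ(s0, b) = (s1, a, R) → a[s1]ba
Step 2: δ(s1, b) = (s0, □, L) → [s0]a□a
Step 3: δ(s0, a) = (s0, a, R) → a[s0]□a
Step 4: δ(s0, □) = (s0, b, R) → ab[s0]a

After 4 steps, the tape (ignoring leading/trailing blanks) is: aba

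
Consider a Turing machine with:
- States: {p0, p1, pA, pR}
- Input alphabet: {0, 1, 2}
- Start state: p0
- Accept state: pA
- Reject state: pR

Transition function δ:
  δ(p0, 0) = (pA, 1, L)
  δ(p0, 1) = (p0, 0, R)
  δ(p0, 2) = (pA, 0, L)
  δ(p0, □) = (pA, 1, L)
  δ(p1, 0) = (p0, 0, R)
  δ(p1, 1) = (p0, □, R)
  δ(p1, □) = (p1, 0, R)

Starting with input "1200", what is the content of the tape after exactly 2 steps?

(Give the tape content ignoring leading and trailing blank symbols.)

Execution trace:
Initial: [p0]1200
Step 1: δ(p0, 1) = (p0, 0, R) → 0[p0]200
Step 2: δ(p0, 2) = (pA, 0, L) → [pA]0000

The machine reaches the accept state pA and halts.

After 2 steps, the tape (ignoring leading/trailing blanks) is: 0000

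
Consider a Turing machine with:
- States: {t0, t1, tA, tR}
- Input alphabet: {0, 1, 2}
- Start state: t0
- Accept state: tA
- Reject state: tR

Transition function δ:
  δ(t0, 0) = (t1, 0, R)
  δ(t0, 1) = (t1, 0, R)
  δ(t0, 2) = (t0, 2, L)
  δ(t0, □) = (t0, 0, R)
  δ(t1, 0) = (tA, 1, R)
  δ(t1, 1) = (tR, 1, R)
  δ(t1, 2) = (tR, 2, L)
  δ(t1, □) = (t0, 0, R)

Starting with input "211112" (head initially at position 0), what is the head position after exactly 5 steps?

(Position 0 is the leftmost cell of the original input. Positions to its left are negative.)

Execution trace (head position shown):
Step 0: [t0]211112  (head at position 0)
Step 1: move left → [t0]□211112  (head at position -1)
Step 2: move right → 0[t0]211112  (head at position 0)
Step 3: move left → [t0]0211112  (head at position -1)
Step 4: move right → 0[t1]211112  (head at position 0)
Step 5: move left → [tR]0211112  (head at position -1)

After 5 steps, the head is at position -1.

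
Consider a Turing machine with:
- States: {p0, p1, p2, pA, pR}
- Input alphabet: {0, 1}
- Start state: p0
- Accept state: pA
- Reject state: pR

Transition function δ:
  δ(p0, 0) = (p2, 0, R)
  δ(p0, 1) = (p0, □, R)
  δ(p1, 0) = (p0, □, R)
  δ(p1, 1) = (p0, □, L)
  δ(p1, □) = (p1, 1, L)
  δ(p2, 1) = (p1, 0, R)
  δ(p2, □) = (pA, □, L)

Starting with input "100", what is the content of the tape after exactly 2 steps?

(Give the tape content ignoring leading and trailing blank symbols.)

Execution trace:
Initial: [p0]100
Step 1: δ(p0, 1) = (p0, □, R) → □[p0]00
Step 2: δ(p0, 0) = (p2, 0, R) → □0[p2]0

No transition is defined for δ(p2, 0). By convention the machine halts and rejects.

After 2 steps, the tape (ignoring leading/trailing blanks) is: 00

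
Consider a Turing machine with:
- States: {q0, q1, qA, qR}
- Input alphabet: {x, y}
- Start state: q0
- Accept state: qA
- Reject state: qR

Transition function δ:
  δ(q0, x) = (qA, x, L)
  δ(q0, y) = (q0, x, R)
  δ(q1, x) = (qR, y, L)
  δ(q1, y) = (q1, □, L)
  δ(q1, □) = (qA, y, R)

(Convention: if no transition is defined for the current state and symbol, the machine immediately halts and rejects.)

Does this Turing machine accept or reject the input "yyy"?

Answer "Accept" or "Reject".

Execution trace:
Initial: [q0]yyy
Step 1: δ(q0, y) = (q0, x, R) → x[q0]yy
Step 2: δ(q0, y) = (q0, x, R) → xx[q0]y
Step 3: δ(q0, y) = (q0, x, R) → xxx[q0]□

No transition is defined for δ(q0, □). By convention the machine halts and rejects.

Answer: Reject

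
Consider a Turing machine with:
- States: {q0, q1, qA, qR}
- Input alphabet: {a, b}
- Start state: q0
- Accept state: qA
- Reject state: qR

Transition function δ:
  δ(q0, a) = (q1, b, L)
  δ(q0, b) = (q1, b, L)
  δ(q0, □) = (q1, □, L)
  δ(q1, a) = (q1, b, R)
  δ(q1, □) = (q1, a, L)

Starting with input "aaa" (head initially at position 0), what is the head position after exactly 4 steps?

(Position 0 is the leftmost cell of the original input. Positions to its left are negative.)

Execution trace (head position shown):
Step 0: [q0]aaa  (head at position 0)
Step 1: move left → [q1]□baa  (head at position -1)
Step 2: move left → [q1]□abaa  (head at position -2)
Step 3: move left → [q1]□aabaa  (head at position -3)
Step 4: move left → [q1]□aaabaa  (head at position -4)

After 4 steps, the head is at position -4.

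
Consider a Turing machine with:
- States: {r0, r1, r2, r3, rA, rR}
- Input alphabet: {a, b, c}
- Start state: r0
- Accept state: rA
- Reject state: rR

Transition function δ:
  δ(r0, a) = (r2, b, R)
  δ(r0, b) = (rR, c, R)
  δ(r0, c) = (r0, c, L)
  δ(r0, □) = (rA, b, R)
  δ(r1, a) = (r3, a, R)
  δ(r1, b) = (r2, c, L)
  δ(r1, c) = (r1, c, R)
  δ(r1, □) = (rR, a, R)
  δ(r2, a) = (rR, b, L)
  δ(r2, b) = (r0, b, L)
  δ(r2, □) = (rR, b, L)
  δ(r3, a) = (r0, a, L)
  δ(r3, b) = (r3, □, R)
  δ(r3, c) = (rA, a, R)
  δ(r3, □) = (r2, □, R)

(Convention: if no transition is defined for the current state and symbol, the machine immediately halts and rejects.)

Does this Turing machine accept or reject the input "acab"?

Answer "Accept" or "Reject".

Execution trace:
Initial: [r0]acab
Step 1: δ(r0, a) = (r2, b, R) → b[r2]cab

No transition is defined for δ(r2, c). By convention the machine halts and rejects.

Answer: Reject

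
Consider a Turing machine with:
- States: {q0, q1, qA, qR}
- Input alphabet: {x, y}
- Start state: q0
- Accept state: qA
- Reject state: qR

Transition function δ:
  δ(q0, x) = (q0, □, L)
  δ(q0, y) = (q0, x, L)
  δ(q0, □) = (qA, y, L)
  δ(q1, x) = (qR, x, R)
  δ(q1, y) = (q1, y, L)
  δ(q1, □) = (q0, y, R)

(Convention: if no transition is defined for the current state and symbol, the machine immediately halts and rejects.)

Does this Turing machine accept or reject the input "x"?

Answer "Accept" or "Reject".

Execution trace:
Initial: [q0]x
Step 1: δ(q0, x) = (q0, □, L) → [q0]□□
Step 2: δ(q0, □) = (qA, y, L) → [qA]□y□

The machine reaches the accept state qA and halts.

Answer: Accept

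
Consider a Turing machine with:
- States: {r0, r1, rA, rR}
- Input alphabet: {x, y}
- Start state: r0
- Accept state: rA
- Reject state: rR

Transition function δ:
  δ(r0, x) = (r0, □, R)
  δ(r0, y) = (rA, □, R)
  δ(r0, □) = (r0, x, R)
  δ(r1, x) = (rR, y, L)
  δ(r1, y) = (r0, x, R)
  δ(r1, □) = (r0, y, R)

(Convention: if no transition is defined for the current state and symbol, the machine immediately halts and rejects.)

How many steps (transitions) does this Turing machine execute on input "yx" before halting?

Execution trace:
Initial: [r0]yx
Step 1: δ(r0, y) = (rA, □, R) → □[rA]x

The machine reaches the accept state rA and halts.

The machine executed 1 step before halting.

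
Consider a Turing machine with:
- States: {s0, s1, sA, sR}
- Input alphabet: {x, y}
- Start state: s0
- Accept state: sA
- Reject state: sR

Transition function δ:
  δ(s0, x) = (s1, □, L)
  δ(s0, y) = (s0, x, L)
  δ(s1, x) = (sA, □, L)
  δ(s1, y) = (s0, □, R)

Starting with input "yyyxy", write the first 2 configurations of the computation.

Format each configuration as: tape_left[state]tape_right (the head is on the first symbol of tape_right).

Transitions applied:
Step 1: δ(s0, y) = (s0, x, L)

The first 2 configurations are:
[s0]yyyxy ⊢ [s0]□xyyxy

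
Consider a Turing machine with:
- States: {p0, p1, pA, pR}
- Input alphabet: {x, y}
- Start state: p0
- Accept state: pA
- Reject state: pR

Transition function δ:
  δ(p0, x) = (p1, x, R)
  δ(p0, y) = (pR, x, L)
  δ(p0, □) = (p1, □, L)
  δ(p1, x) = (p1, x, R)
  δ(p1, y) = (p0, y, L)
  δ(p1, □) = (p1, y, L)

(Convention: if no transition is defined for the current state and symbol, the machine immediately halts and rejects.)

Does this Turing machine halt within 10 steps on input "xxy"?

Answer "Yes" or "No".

Execution trace:
Initial: [p0]xxy
Step 1: δ(p0, x) = (p1, x, R) → x[p1]xy
Step 2: δ(p1, x) = (p1, x, R) → xx[p1]y
Step 3: δ(p1, y) = (p0, y, L) → x[p0]xy
Step 4: δ(p0, x) = (p1, x, R) → xx[p1]y
Step 5: δ(p1, y) = (p0, y, L) → x[p0]xy
Step 6: δ(p0, x) = (p1, x, R) → xx[p1]y
Step 7: δ(p1, y) = (p0, y, L) → x[p0]xy
Step 8: δ(p0, x) = (p1, x, R) → xx[p1]y
Step 9: δ(p1, y) = (p0, y, L) → x[p0]xy
Step 10: δ(p0, x) = (p1, x, R) → xx[p1]y

The machine has not reached a halting state after 10 steps.
The machine did not halt within the 10-step bound.

Answer: No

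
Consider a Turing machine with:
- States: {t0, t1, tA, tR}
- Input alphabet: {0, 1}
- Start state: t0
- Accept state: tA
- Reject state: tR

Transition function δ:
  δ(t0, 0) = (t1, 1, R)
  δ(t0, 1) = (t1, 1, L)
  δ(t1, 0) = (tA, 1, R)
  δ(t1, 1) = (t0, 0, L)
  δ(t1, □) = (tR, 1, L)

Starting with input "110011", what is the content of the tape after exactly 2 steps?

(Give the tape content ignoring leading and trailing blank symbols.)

Execution trace:
Initial: [t0]110011
Step 1: δ(t0, 1) = (t1, 1, L) → [t1]□110011
Step 2: δ(t1, □) = (tR, 1, L) → [tR]□1110011

The machine reaches the reject state tR and halts.

After 2 steps, the tape (ignoring leading/trailing blanks) is: 1110011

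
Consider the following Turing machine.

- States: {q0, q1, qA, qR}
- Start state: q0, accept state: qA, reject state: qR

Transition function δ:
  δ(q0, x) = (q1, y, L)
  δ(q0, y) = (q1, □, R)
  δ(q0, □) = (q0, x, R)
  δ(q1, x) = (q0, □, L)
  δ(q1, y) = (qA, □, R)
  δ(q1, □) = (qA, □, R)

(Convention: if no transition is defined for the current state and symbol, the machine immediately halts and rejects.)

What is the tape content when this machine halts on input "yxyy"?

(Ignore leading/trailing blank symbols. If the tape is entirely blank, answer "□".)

Execution trace:
Initial: [q0]yxyy
Step 1: δ(q0, y) = (q1, □, R) → □[q1]xyy
Step 2: δ(q1, x) = (q0, □, L) → [q0]□□yy
Step 3: δ(q0, □) = (q0, x, R) → x[q0]□yy
Step 4: δ(q0, □) = (q0, x, R) → xx[q0]yy
Step 5: δ(q0, y) = (q1, □, R) → xx□[q1]y
Step 6: δ(q1, y) = (qA, □, R) → xx□□[qA]□

The machine reaches the accept state qA and halts.

Final tape (ignoring leading/trailing blanks): xx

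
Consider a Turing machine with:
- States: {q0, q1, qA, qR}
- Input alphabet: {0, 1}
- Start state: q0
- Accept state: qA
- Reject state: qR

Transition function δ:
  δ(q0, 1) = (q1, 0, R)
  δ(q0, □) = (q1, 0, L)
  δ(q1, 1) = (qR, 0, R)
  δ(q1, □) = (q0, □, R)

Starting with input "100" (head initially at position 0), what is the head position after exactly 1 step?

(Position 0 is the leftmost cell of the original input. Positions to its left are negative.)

Execution trace (head position shown):
Step 0: [q0]100  (head at position 0)
Step 1: move right → 0[q1]00  (head at position 1)

After 1 step, the head is at position 1.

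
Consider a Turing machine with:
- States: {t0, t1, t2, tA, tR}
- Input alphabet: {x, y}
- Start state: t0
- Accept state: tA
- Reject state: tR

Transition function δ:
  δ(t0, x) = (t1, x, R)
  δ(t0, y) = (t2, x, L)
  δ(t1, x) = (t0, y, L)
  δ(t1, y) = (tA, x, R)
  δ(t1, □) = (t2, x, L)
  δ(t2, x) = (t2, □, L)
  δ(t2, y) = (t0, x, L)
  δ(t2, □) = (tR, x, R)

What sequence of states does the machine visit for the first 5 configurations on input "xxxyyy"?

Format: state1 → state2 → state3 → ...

Execution trace:
Initial: [t0]xxxyyy
Step 1: δ(t0, x) = (t1, x, R) → x[t1]xxyyy
Step 2: δ(t1, x) = (t0, y, L) → [t0]xyxyyy
Step 3: δ(t0, x) = (t1, x, R) → x[t1]yxyyy
Step 4: δ(t1, y) = (tA, x, R) → xx[tA]xyyy

The machine reaches the accept state tA and halts.

State sequence: t0 → t1 → t0 → t1 → tA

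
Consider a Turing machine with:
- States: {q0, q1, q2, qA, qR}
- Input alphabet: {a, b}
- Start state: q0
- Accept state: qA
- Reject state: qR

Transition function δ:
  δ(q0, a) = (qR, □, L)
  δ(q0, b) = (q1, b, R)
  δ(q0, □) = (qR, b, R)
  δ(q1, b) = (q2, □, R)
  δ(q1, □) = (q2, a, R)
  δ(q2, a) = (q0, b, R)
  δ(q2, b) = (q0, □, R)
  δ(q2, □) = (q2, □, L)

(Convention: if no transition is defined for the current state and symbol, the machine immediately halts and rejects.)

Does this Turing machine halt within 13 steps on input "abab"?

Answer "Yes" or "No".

Execution trace:
Initial: [q0]abab
Step 1: δ(q0, a) = (qR, □, L) → [qR]□□bab

The machine reaches the reject state qR and halts.
The machine halted after 1 step (within the 13-step bound).

Answer: Yes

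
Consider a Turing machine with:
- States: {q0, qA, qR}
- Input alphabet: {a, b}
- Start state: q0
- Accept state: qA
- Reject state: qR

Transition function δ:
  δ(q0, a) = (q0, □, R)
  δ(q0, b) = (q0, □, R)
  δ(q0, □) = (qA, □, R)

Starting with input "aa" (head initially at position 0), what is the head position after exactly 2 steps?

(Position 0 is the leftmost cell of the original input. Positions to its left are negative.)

Execution trace (head position shown):
Step 0: [q0]aa  (head at position 0)
Step 1: move right → □[q0]a  (head at position 1)
Step 2: move right → □□[q0]□  (head at position 2)

After 2 steps, the head is at position 2.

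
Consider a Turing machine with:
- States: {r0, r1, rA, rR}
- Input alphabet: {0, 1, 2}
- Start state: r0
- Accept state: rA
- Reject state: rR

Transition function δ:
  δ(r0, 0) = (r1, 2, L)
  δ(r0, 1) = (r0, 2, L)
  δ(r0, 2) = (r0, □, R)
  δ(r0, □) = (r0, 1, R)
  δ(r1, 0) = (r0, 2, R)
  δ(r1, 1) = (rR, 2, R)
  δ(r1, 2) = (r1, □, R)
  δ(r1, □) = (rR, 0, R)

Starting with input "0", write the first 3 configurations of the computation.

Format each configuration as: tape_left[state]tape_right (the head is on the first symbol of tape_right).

Transitions applied:
Step 1: δ(r0, 0) = (r1, 2, L)
Step 2: δ(r1, □) = (rR, 0, R)

The first 3 configurations are:
[r0]0 ⊢ [r1]□2 ⊢ 0[rR]2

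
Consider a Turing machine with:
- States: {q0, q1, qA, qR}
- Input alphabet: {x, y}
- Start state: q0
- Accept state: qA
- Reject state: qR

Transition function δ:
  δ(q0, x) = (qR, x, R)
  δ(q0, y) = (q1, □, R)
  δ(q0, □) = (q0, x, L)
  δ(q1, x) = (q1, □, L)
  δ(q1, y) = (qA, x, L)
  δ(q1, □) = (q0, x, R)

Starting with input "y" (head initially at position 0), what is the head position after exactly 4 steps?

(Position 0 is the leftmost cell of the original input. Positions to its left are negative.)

Execution trace (head position shown):
Step 0: [q0]y  (head at position 0)
Step 1: move right → □[q1]□  (head at position 1)
Step 2: move right → □x[q0]□  (head at position 2)
Step 3: move left → □[q0]xx  (head at position 1)
Step 4: move right → □x[qR]x  (head at position 2)

After 4 steps, the head is at position 2.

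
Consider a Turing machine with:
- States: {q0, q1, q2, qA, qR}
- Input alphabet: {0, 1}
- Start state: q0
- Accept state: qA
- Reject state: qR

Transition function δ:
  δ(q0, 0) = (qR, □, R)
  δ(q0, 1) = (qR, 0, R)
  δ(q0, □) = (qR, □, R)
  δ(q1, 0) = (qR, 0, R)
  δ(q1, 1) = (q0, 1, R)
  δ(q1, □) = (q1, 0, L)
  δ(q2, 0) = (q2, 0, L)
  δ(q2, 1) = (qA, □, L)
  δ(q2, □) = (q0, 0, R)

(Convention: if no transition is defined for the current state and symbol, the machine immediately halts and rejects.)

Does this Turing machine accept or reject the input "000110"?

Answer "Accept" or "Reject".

Execution trace:
Initial: [q0]000110
Step 1: δ(q0, 0) = (qR, □, R) → □[qR]00110

The machine reaches the reject state qR and halts.

Answer: Reject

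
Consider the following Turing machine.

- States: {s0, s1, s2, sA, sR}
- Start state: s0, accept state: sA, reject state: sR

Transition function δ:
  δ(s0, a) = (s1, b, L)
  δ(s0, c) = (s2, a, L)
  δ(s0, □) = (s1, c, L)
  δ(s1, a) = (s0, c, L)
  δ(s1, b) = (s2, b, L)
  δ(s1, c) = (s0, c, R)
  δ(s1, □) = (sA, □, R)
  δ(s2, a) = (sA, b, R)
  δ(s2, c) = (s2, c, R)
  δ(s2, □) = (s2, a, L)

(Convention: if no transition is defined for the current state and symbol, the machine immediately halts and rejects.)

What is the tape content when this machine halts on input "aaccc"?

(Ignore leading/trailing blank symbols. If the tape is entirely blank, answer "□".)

Execution trace:
Initial: [s0]aaccc
Step 1: δ(s0, a) = (s1, b, L) → [s1]□baccc
Step 2: δ(s1, □) = (sA, □, R) → □[sA]baccc

The machine reaches the accept state sA and halts.

Final tape (ignoring leading/trailing blanks): baccc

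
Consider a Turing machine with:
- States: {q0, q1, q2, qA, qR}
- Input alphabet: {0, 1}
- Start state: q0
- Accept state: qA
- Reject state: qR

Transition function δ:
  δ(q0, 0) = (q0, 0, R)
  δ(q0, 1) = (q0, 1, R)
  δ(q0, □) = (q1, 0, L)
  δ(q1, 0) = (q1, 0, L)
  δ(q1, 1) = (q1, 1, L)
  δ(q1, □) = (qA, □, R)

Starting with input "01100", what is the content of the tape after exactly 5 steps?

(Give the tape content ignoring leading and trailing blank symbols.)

Execution trace:
Initial: [q0]01100
Step 1: δ(q0, 0) = (q0, 0, R) → 0[q0]1100
Step 2: δ(q0, 1) = (q0, 1, R) → 01[q0]100
Step 3: δ(q0, 1) = (q0, 1, R) → 011[q0]00
Step 4: δ(q0, 0) = (q0, 0, R) → 0110[q0]0
Step 5: δ(q0, 0) = (q0, 0, R) → 01100[q0]□

After 5 steps, the tape (ignoring leading/trailing blanks) is: 01100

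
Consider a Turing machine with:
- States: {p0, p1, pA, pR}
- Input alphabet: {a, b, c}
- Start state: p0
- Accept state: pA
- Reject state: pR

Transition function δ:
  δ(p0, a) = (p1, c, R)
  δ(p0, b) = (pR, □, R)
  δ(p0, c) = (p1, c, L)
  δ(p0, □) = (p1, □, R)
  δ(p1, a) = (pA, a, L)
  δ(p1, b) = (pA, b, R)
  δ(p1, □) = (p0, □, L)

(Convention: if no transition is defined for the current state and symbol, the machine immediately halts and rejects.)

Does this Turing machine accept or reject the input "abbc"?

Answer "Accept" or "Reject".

Execution trace:
Initial: [p0]abbc
Step 1: δ(p0, a) = (p1, c, R) → c[p1]bbc
Step 2: δ(p1, b) = (pA, b, R) → cb[pA]bc

The machine reaches the accept state pA and halts.

Answer: Accept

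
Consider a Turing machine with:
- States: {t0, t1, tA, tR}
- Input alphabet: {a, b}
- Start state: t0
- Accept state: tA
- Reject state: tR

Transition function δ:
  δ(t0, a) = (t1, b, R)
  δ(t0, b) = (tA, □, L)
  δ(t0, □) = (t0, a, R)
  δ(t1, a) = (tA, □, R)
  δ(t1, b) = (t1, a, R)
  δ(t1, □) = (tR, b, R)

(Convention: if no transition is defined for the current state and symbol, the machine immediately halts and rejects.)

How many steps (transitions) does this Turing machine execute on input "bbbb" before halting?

Execution trace:
Initial: [t0]bbbb
Step 1: δ(t0, b) = (tA, □, L) → [tA]□□bbb

The machine reaches the accept state tA and halts.

The machine executed 1 step before halting.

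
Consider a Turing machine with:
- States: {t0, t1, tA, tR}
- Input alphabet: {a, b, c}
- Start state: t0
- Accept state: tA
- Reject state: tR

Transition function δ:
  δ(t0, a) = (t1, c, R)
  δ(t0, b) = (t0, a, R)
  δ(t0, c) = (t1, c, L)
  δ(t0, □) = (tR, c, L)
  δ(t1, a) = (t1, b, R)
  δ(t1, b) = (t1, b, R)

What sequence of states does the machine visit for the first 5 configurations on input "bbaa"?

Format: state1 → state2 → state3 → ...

Execution trace:
Initial: [t0]bbaa
Step 1: δ(t0, b) = (t0, a, R) → a[t0]baa
Step 2: δ(t0, b) = (t0, a, R) → aa[t0]aa
Step 3: δ(t0, a) = (t1, c, R) → aac[t1]a
Step 4: δ(t1, a) = (t1, b, R) → aacb[t1]□

No transition is defined for δ(t1, □). By convention the machine halts and rejects.

State sequence: t0 → t0 → t0 → t1 → t1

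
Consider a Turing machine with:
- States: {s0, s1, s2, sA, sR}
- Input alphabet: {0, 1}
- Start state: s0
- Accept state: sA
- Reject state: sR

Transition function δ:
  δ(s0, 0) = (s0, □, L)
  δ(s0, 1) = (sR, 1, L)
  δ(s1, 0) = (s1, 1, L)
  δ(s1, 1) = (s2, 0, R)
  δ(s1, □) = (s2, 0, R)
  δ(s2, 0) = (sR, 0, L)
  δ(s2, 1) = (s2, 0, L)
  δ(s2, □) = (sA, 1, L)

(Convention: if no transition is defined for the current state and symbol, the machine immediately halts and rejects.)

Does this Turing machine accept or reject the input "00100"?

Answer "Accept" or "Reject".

Execution trace:
Initial: [s0]00100
Step 1: δ(s0, 0) = (s0, □, L) → [s0]□□0100

No transition is defined for δ(s0, □). By convention the machine halts and rejects.

Answer: Reject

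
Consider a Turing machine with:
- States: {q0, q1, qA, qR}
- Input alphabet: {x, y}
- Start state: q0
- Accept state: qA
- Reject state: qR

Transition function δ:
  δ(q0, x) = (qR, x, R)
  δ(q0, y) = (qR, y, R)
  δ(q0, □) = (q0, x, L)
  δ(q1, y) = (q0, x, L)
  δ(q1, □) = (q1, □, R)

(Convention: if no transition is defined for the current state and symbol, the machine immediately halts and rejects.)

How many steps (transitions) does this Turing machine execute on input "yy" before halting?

Execution trace:
Initial: [q0]yy
Step 1: δ(q0, y) = (qR, y, R) → y[qR]y

The machine reaches the reject state qR and halts.

The machine executed 1 step before halting.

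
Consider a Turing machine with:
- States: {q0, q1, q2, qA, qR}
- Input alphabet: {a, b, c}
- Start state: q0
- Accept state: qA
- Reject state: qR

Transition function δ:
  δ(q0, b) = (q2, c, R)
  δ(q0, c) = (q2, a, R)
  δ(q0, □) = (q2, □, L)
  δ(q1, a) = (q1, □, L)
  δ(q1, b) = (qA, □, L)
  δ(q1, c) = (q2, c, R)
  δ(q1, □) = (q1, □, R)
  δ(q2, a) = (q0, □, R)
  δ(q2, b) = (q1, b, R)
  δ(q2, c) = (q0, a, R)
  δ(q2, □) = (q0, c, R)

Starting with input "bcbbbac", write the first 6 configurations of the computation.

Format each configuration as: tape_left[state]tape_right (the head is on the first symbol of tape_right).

Transitions applied:
Step 1: δ(q0, b) = (q2, c, R)
Step 2: δ(q2, c) = (q0, a, R)
Step 3: δ(q0, b) = (q2, c, R)
Step 4: δ(q2, b) = (q1, b, R)
Step 5: δ(q1, b) = (qA, □, L)

The first 6 configurations are:
[q0]bcbbbac ⊢ c[q2]cbbbac ⊢ ca[q0]bbbac ⊢ cac[q2]bbac ⊢ cacb[q1]bac ⊢ cac[qA]b□ac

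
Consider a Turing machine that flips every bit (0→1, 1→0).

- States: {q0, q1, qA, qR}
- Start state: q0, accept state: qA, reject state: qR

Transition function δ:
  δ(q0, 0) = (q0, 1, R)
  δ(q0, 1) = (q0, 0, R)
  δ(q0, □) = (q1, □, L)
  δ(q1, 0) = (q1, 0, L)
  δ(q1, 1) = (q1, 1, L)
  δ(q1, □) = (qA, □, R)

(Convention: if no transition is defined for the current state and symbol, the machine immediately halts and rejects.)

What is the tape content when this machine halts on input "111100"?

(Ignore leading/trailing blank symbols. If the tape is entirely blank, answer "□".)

Execution trace:
Initial: [q0]111100
Step 1: δ(q0, 1) = (q0, 0, R) → 0[q0]11100
Step 2: δ(q0, 1) = (q0, 0, R) → 00[q0]1100
Step 3: δ(q0, 1) = (q0, 0, R) → 000[q0]100
Step 4: δ(q0, 1) = (q0, 0, R) → 0000[q0]00
Step 5: δ(q0, 0) = (q0, 1, R) → 00001[q0]0
Step 6: δ(q0, 0) = (q0, 1, R) → 000011[q0]□
Step 7: δ(q0, □) = (q1, □, L) → 00001[q1]1□
Step 8: δ(q1, 1) = (q1, 1, L) → 0000[q1]11□
Step 9: δ(q1, 1) = (q1, 1, L) → 000[q1]011□
Step 10: δ(q1, 0) = (q1, 0, L) → 00[q1]0011□
Step 11: δ(q1, 0) = (q1, 0, L) → 0[q1]00011□
Step 12: δ(q1, 0) = (q1, 0, L) → [q1]000011□
Step 13: δ(q1, 0) = (q1, 0, L) → [q1]□000011□
Step 14: δ(q1, □) = (qA, □, R) → □[qA]000011□

The machine reaches the accept state qA and halts.

Final tape (ignoring leading/trailing blanks): 000011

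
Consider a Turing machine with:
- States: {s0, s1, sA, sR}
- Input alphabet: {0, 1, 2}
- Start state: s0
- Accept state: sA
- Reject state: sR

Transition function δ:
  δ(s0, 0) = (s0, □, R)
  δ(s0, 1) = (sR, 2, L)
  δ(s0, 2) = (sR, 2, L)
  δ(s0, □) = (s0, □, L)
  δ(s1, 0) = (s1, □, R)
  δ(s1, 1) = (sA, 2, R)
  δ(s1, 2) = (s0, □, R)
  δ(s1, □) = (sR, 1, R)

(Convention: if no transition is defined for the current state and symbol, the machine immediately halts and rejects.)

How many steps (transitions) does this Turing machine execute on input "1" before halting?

Execution trace:
Initial: [s0]1
Step 1: δ(s0, 1) = (sR, 2, L) → [sR]□2

The machine reaches the reject state sR and halts.

The machine executed 1 step before halting.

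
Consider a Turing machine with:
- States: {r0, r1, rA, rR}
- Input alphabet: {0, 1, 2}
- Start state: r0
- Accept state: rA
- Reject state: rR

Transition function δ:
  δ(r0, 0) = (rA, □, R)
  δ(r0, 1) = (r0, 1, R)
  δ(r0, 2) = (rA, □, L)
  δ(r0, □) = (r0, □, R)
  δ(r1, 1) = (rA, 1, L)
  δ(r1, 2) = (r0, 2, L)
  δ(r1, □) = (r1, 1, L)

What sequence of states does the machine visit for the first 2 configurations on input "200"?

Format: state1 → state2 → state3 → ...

Execution trace:
Initial: [r0]200
Step 1: δ(r0, 2) = (rA, □, L) → [rA]□□00

The machine reaches the accept state rA and halts.

State sequence: r0 → rA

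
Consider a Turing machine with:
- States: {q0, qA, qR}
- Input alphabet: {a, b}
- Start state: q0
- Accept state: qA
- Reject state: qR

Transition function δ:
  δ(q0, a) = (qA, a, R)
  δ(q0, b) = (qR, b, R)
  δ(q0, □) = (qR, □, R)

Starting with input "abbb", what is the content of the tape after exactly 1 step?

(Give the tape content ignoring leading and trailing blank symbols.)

Execution trace:
Initial: [q0]abbb
Step 1: δ(q0, a) = (qA, a, R) → a[qA]bbb

The machine reaches the accept state qA and halts.

After 1 step, the tape (ignoring leading/trailing blanks) is: abbb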